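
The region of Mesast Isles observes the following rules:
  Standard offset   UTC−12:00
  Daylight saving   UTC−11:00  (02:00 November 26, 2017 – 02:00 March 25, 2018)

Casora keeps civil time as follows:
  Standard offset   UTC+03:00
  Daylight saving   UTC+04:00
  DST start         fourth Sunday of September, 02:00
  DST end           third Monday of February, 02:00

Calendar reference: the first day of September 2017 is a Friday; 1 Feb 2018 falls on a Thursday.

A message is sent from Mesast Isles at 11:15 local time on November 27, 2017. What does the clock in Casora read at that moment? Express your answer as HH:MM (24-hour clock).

02:15

Daylight saving runs 26 November 2017 – 25 March 2018; November 27, 2017 is inside that window, so Mesast Isles is at UTC−11:00.
11:15 Mesast Isles + 11h = 22:15 UTC.
1 September 2017 is a Friday, so the first Sunday is September 3 and the fourth is September 24.
1 February 2018 is a Thursday, so the first Monday is February 5 and the third is February 19.
At the standard offset (UTC+03:00), 22:15 UTC + 3h = 01:15 Casora standard time (rolling into the next day, 28 November 2017).
The standard-time date in Casora, November 28, 2017, falls between 24 September 2017 and 19 February 2018, so daylight saving is in effect and Casora is at UTC+04:00.
22:15 UTC + 4h = 02:15 Casora (rolling into the next day, 28 November 2017).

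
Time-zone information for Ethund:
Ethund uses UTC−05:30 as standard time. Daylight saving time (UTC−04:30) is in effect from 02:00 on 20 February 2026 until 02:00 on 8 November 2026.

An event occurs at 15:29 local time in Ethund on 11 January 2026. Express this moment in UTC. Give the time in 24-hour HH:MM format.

Daylight saving runs 20 February – 8 November; 11 January 2026 is outside that window, so Ethund is on standard time at UTC−05:30.
15:29 local + 5h30m = 20:59 UTC.

20:59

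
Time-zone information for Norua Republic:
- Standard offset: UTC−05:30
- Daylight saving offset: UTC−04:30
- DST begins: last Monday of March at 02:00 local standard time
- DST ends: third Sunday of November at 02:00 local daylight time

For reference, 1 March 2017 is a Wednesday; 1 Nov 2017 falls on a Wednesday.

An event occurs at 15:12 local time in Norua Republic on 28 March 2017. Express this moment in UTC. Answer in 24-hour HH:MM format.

19:42

1 March 2017 is a Wednesday, so Mondays fall on 6, 13, 20, 27; the last is March 27.
1 November 2017 is a Wednesday, so the first Sunday is November 5 and the third is November 19.
28 March 2017 falls between 27 March and 19 November, so daylight saving is in effect and Norua Republic is at UTC−04:30.
15:12 local + 4h30m = 19:42 UTC.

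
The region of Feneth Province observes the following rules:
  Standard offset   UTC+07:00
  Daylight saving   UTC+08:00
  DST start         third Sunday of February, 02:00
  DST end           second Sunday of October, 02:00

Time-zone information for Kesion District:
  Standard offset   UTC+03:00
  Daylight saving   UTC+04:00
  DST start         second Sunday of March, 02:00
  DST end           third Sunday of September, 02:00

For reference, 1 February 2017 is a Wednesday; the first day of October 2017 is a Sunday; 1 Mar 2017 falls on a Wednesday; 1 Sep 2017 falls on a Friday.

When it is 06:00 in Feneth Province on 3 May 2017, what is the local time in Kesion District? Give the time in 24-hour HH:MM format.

1 February 2017 is a Wednesday, so the first Sunday is February 5 and the third is February 19.
1 October 2017 is a Sunday, so the first Sunday is October 1 and the second is October 8.
Daylight saving runs 19 February – 8 October; 3 May 2017 is inside that window, so Feneth Province is at UTC+08:00.
06:00 Feneth Province − 8h = 22:00 UTC (rolling into the previous day, 2 May 2017).
1 March 2017 is a Wednesday, so the first Sunday is March 5 and the second is March 12.
1 September 2017 is a Friday, so the first Sunday is September 3 and the third is September 17.
At the standard offset (UTC+03:00), 22:00 UTC + 3h = 01:00 Kesion District standard time (rolling into the next day, 3 May 2017).
Daylight saving runs 12 March – 17 September; the standard-time date in Kesion District, 3 May 2017, is inside that window, so Kesion District is at UTC+04:00.
22:00 UTC + 4h = 02:00 Kesion District (rolling into the next day, 3 May 2017).

02:00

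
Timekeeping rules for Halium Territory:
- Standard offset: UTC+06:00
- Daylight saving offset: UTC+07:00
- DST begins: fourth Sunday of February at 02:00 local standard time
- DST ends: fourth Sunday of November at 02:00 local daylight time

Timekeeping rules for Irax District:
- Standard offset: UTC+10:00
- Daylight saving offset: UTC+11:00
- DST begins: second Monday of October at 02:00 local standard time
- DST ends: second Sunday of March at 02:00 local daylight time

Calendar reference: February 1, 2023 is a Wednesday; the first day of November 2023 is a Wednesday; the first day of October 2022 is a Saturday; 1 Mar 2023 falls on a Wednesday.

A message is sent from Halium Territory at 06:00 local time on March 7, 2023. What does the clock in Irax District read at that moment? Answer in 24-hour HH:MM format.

1 February 2023 is a Wednesday, so the first Sunday is February 5 and the fourth is February 26.
1 November 2023 is a Wednesday, so the first Sunday is November 5 and the fourth is November 26.
March 7, 2023 lies within the daylight-saving period (26 February – 26 November), so Halium Territory is on daylight time, UTC+07:00.
06:00 Halium Territory − 7h = 23:00 UTC (rolling into the previous day, 6 March 2023).
1 October 2022 is a Saturday, so the first Monday is October 3 and the second is October 10.
1 March 2023 is a Wednesday, so the first Sunday is March 5 and the second is March 12.
At the standard offset (UTC+10:00), 23:00 UTC + 10h = 09:00 Irax District standard time (rolling into the next day, 7 March 2023).
The standard-time date in Irax District, March 7, 2023, lies within the daylight-saving period (10 October 2022 – 12 March 2023), so Irax District is on daylight time, UTC+11:00.
23:00 UTC + 11h = 10:00 Irax District (rolling into the next day, 7 March 2023).

10:00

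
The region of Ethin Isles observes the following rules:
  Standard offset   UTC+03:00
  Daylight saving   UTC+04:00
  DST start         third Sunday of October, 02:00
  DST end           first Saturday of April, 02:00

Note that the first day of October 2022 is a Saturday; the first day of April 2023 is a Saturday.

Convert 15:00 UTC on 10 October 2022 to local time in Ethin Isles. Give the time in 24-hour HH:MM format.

1 October 2022 is a Saturday, so the first Sunday is October 2 and the third is October 16.
1 April 2023 is a Saturday, so the first Saturday is April 1.
At the standard offset (UTC+03:00), 15:00 UTC + 3h = 18:00 Ethin Isles standard time.
The standard-time date in Ethin Isles, 10 October 2022, does not fall between 16 October 2022 and 1 April 2023, so daylight saving is not in effect and Ethin Isles is at UTC+03:00.
15:00 UTC + 3h = 18:00 local.

18:00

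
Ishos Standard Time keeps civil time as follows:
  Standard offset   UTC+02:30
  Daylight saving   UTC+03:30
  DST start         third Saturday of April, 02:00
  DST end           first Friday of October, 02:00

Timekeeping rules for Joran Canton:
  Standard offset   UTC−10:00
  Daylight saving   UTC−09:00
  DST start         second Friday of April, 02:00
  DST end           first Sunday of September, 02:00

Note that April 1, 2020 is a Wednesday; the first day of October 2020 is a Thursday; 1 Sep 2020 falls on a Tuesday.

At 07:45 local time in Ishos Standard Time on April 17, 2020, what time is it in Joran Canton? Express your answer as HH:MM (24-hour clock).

20:15

1 April 2020 is a Wednesday, so the first Saturday is April 4 and the third is April 18.
1 October 2020 is a Thursday, so the first Friday is October 2.
Daylight saving runs 18 April – 2 October; April 17, 2020 is outside that window, so Ishos Standard Time is on standard time at UTC+02:30.
07:45 Ishos Standard Time − 2h30m = 05:15 UTC.
1 April 2020 is a Wednesday, so the first Friday is April 3 and the second is April 10.
1 September 2020 is a Tuesday, so the first Sunday is September 6.
At the standard offset (UTC−10:00), 05:15 UTC − 10h = 19:15 Joran Canton standard time (rolling into the previous day, 16 April 2020).
Daylight saving runs 10 April – 6 September; the standard-time date in Joran Canton, April 16, 2020, is inside that window, so Joran Canton is at UTC−09:00.
05:15 UTC − 9h = 20:15 Joran Canton (rolling into the previous day, 16 April 2020).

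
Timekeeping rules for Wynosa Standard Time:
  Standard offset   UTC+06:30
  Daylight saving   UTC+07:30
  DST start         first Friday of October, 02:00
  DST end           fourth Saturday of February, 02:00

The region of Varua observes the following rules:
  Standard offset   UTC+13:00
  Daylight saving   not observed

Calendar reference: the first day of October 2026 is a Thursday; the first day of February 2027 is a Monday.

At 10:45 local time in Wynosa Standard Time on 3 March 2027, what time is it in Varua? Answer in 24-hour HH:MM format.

17:15

1 October 2026 is a Thursday, so the first Friday is October 2.
1 February 2027 is a Monday, so the first Saturday is February 6 and the fourth is February 27.
3 March 2027 does not fall between 2 October 2026 and 27 February 2027, so daylight saving is not in effect and Wynosa Standard Time is at UTC+06:30.
10:45 Wynosa Standard Time − 6h30m = 04:15 UTC.
Varua has no daylight saving, so its offset is UTC+13:00 year-round.
04:15 UTC + 13h = 17:15 Varua.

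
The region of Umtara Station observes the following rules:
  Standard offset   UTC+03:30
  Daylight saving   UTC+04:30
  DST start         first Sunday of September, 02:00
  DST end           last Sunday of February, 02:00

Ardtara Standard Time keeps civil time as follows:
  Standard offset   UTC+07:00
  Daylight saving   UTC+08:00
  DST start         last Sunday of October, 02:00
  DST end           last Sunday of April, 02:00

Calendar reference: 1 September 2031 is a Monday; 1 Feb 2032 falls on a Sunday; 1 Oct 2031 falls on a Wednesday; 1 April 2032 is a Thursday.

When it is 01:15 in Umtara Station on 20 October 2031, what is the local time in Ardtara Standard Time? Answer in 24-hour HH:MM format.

1 September 2031 is a Monday, so the first Sunday is September 7.
1 February 2032 is a Sunday, so Sundays fall on 1, 8, 15, 22, 29; the last is February 29.
20 October 2031 lies within the daylight-saving period (7 September 2031 – 29 February 2032), so Umtara Station is on daylight time, UTC+04:30.
01:15 Umtara Station − 4h30m = 20:45 UTC (rolling into the previous day, 19 October 2031).
1 October 2031 is a Wednesday, so Sundays fall on 5, 12, 19, 26; the last is October 26.
1 April 2032 is a Thursday, so Sundays fall on 4, 11, 18, 25; the last is April 25.
At the standard offset (UTC+07:00), 20:45 UTC + 7h = 03:45 Ardtara Standard Time standard time (rolling into the next day, 20 October 2031).
The standard-time date in Ardtara Standard Time, 20 October 2031, is outside the daylight-saving period (26 October 2031 – 25 April 2032), so Ardtara Standard Time is on standard time, UTC+07:00.
20:45 UTC + 7h = 03:45 Ardtara Standard Time (rolling into the next day, 20 October 2031).

03:45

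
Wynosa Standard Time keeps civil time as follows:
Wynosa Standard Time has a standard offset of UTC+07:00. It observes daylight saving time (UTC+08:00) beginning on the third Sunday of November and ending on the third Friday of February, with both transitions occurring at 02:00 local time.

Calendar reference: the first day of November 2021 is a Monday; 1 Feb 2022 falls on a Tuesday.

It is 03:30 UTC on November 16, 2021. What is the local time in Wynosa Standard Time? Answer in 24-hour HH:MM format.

10:30

1 November 2021 is a Monday, so the first Sunday is November 7 and the third is November 21.
1 February 2022 is a Tuesday, so the first Friday is February 4 and the third is February 18.
At the standard offset (UTC+07:00), 03:30 UTC + 7h = 10:30 Wynosa Standard Time standard time.
The standard-time date in Wynosa Standard Time, November 16, 2021, is outside the daylight-saving period (21 November 2021 – 18 February 2022), so Wynosa Standard Time is on standard time, UTC+07:00.
03:30 UTC + 7h = 10:30 local.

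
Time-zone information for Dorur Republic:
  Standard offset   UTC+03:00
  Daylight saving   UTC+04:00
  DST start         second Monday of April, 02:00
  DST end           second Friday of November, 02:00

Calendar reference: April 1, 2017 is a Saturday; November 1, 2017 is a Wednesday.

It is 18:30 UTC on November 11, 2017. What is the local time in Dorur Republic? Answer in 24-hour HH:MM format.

21:30

1 April 2017 is a Saturday, so the first Monday is April 3 and the second is April 10.
1 November 2017 is a Wednesday, so the first Friday is November 3 and the second is November 10.
At the standard offset (UTC+03:00), 18:30 UTC + 3h = 21:30 Dorur Republic standard time.
The standard-time date in Dorur Republic, November 11, 2017, does not fall between 10 April and 10 November, so daylight saving is not in effect and Dorur Republic is at UTC+03:00.
18:30 UTC + 3h = 21:30 local.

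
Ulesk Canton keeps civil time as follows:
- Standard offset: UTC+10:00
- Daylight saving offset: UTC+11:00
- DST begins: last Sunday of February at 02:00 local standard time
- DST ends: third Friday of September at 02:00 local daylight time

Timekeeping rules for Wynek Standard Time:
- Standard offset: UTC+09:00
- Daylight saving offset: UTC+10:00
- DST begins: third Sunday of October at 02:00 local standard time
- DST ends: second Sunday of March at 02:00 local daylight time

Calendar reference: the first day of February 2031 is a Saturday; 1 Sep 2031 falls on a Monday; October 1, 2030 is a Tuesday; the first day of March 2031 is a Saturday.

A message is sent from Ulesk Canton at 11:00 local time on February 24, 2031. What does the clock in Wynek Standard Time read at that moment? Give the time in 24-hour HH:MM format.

10:00

1 February 2031 is a Saturday, so Sundays fall on 2, 9, 16, 23; the last is February 23.
1 September 2031 is a Monday, so the first Friday is September 5 and the third is September 19.
February 24, 2031 falls between 23 February and 19 September, so daylight saving is in effect and Ulesk Canton is at UTC+11:00.
11:00 Ulesk Canton − 11h = 00:00 UTC.
1 October 2030 is a Tuesday, so the first Sunday is October 6 and the third is October 20.
1 March 2031 is a Saturday, so the first Sunday is March 2 and the second is March 9.
At the standard offset (UTC+09:00), 00:00 UTC + 9h = 09:00 Wynek Standard Time standard time.
The standard-time date in Wynek Standard Time, February 24, 2031, lies within the daylight-saving period (20 October 2030 – 9 March 2031), so Wynek Standard Time is on daylight time, UTC+10:00.
00:00 UTC + 10h = 10:00 Wynek Standard Time.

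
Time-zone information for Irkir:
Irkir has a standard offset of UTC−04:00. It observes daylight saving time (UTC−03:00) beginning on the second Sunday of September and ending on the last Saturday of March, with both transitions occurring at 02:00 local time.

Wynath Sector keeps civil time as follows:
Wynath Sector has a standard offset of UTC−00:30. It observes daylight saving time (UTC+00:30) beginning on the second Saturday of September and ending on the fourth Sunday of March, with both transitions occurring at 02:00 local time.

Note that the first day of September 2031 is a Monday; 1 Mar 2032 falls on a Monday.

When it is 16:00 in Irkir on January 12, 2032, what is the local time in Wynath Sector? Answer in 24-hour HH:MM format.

19:30

1 September 2031 is a Monday, so the first Sunday is September 7 and the second is September 14.
1 March 2032 is a Monday, so Saturdays fall on 6, 13, 20, 27; the last is March 27.
January 12, 2032 lies within the daylight-saving period (14 September 2031 – 27 March 2032), so Irkir is on daylight time, UTC−03:00.
16:00 Irkir + 3h = 19:00 UTC.
1 September 2031 is a Monday, so the first Saturday is September 6 and the second is September 13.
1 March 2032 is a Monday, so the first Sunday is March 7 and the fourth is March 28.
At the standard offset (UTC−00:30), 19:00 UTC − 0h30m = 18:30 Wynath Sector standard time.
The standard-time date in Wynath Sector, January 12, 2032, lies within the daylight-saving period (13 September 2031 – 28 March 2032), so Wynath Sector is on daylight time, UTC+00:30.
19:00 UTC + 0h30m = 19:30 Wynath Sector.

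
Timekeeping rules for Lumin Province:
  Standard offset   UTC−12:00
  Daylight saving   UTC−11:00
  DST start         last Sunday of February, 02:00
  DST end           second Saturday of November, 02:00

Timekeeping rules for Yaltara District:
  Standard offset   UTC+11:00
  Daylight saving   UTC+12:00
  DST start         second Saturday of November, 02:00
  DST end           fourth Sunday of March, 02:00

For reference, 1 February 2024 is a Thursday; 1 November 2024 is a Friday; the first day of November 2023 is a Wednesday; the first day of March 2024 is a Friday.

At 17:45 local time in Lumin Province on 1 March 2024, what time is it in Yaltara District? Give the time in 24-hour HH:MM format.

1 February 2024 is a Thursday, so Sundays fall on 4, 11, 18, 25; the last is February 25.
1 November 2024 is a Friday, so the first Saturday is November 2 and the second is November 9.
Daylight saving runs 25 February – 9 November; 1 March 2024 is inside that window, so Lumin Province is at UTC−11:00.
17:45 Lumin Province + 11h = 04:45 UTC (rolling into the next day, 2 March 2024).
1 November 2023 is a Wednesday, so the first Saturday is November 4 and the second is November 11.
1 March 2024 is a Friday, so the first Sunday is March 3 and the fourth is March 24.
At the standard offset (UTC+11:00), 04:45 UTC + 11h = 15:45 Yaltara District standard time.
The standard-time date in Yaltara District, 2 March 2024, falls between 11 November 2023 and 24 March 2024, so daylight saving is in effect and Yaltara District is at UTC+12:00.
04:45 UTC + 12h = 16:45 Yaltara District.

16:45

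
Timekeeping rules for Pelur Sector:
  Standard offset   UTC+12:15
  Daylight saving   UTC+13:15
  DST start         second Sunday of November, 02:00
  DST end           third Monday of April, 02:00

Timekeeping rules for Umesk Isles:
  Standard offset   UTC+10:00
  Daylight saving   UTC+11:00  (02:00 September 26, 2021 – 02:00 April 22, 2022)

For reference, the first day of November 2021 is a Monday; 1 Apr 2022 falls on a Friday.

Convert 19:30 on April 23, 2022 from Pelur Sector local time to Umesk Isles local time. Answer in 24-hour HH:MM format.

1 November 2021 is a Monday, so the first Sunday is November 7 and the second is November 14.
1 April 2022 is a Friday, so the first Monday is April 4 and the third is April 18.
April 23, 2022 is outside the daylight-saving period (14 November 2021 – 18 April 2022), so Pelur Sector is on standard time, UTC+12:15.
19:30 Pelur Sector − 12h15m = 07:15 UTC.
At the standard offset (UTC+10:00), 07:15 UTC + 10h = 17:15 Umesk Isles standard time.
Daylight saving runs 26 September 2021 – 22 April 2022; the standard-time date in Umesk Isles, April 23, 2022, is outside that window, so Umesk Isles is on standard time at UTC+10:00.
07:15 UTC + 10h = 17:15 Umesk Isles.

17:15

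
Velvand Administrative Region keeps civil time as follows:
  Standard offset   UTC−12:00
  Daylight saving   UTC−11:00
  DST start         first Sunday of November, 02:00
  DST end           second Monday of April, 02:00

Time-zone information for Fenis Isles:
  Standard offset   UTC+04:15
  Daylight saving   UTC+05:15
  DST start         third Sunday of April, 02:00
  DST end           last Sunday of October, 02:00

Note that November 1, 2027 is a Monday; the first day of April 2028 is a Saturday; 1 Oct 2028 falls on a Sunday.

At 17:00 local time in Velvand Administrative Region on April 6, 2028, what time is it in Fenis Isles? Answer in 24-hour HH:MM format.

1 November 2027 is a Monday, so the first Sunday is November 7.
1 April 2028 is a Saturday, so the first Monday is April 3 and the second is April 10.
April 6, 2028 lies within the daylight-saving period (7 November 2027 – 10 April 2028), so Velvand Administrative Region is on daylight time, UTC−11:00.
17:00 Velvand Administrative Region + 11h = 04:00 UTC (rolling into the next day, 7 April 2028).
1 April 2028 is a Saturday, so the first Sunday is April 2 and the third is April 16.
1 October 2028 is a Sunday, so Sundays fall on 1, 8, 15, 22, 29; the last is October 29.
At the standard offset (UTC+04:15), 04:00 UTC + 4h15m = 08:15 Fenis Isles standard time.
Daylight saving runs 16 April – 29 October; the standard-time date in Fenis Isles, April 7, 2028, is outside that window, so Fenis Isles is on standard time at UTC+04:15.
04:00 UTC + 4h15m = 08:15 Fenis Isles.

08:15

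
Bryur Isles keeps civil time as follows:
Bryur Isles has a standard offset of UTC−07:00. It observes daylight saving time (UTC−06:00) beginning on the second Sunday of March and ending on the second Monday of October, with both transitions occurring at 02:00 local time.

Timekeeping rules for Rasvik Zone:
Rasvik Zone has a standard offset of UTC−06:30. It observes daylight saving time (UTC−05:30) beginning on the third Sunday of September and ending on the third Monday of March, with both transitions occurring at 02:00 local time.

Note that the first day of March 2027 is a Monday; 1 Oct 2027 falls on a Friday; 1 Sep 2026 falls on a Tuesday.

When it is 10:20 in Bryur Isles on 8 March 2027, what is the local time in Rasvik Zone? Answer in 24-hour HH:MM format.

11:50

1 March 2027 is a Monday, so the first Sunday is March 7 and the second is March 14.
1 October 2027 is a Friday, so the first Monday is October 4 and the second is October 11.
8 March 2027 is outside the daylight-saving period (14 March – 11 October), so Bryur Isles is on standard time, UTC−07:00.
10:20 Bryur Isles + 7h = 17:20 UTC.
1 September 2026 is a Tuesday, so the first Sunday is September 6 and the third is September 20.
1 March 2027 is a Monday, so the first Monday is March 1 and the third is March 15.
At the standard offset (UTC−06:30), 17:20 UTC − 6h30m = 10:50 Rasvik Zone standard time.
The standard-time date in Rasvik Zone, 8 March 2027, lies within the daylight-saving period (20 September 2026 – 15 March 2027), so Rasvik Zone is on daylight time, UTC−05:30.
17:20 UTC − 5h30m = 11:50 Rasvik Zone.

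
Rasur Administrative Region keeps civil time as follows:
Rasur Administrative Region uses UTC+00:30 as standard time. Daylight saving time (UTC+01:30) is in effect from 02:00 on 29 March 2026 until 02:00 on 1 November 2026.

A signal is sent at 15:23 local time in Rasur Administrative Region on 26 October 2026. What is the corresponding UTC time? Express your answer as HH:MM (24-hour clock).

13:53

26 October 2026 lies within the daylight-saving period (29 March – 1 November), so Rasur Administrative Region is on daylight time, UTC+01:30.
15:23 local − 1h30m = 13:53 UTC.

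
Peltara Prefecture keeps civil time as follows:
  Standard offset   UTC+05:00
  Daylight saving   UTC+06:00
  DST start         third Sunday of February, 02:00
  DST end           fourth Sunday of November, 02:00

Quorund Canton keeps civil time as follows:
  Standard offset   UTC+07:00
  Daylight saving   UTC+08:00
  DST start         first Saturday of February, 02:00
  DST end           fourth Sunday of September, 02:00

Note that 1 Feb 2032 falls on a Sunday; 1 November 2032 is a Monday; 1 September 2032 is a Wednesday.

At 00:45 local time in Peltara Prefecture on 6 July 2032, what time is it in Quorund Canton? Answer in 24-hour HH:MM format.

02:45

1 February 2032 is a Sunday, so the first Sunday is February 1 and the third is February 15.
1 November 2032 is a Monday, so the first Sunday is November 7 and the fourth is November 28.
Daylight saving runs 15 February – 28 November; 6 July 2032 is inside that window, so Peltara Prefecture is at UTC+06:00.
00:45 Peltara Prefecture − 6h = 18:45 UTC (rolling into the previous day, 5 July 2032).
1 February 2032 is a Sunday, so the first Saturday is February 7.
1 September 2032 is a Wednesday, so the first Sunday is September 5 and the fourth is September 26.
At the standard offset (UTC+07:00), 18:45 UTC + 7h = 01:45 Quorund Canton standard time (rolling into the next day, 6 July 2032).
The standard-time date in Quorund Canton, 6 July 2032, lies within the daylight-saving period (7 February – 26 September), so Quorund Canton is on daylight time, UTC+08:00.
18:45 UTC + 8h = 02:45 Quorund Canton (rolling into the next day, 6 July 2032).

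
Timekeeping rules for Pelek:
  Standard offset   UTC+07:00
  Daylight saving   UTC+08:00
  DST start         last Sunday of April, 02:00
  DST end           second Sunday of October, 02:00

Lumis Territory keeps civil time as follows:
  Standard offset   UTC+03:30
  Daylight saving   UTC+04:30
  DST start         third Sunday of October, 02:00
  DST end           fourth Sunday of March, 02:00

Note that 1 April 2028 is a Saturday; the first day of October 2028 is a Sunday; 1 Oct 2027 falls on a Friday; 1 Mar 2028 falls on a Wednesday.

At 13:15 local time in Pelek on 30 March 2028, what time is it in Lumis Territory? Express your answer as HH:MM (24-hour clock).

09:45

1 April 2028 is a Saturday, so Sundays fall on 2, 9, 16, 23, 30; the last is April 30.
1 October 2028 is a Sunday, so the first Sunday is October 1 and the second is October 8.
30 March 2028 does not fall between 30 April and 8 October, so daylight saving is not in effect and Pelek is at UTC+07:00.
13:15 Pelek − 7h = 06:15 UTC.
1 October 2027 is a Friday, so the first Sunday is October 3 and the third is October 17.
1 March 2028 is a Wednesday, so the first Sunday is March 5 and the fourth is March 26.
At the standard offset (UTC+03:30), 06:15 UTC + 3h30m = 09:45 Lumis Territory standard time.
The standard-time date in Lumis Territory, 30 March 2028, does not fall between 17 October 2027 and 26 March 2028, so daylight saving is not in effect and Lumis Territory is at UTC+03:30.
06:15 UTC + 3h30m = 09:45 Lumis Territory.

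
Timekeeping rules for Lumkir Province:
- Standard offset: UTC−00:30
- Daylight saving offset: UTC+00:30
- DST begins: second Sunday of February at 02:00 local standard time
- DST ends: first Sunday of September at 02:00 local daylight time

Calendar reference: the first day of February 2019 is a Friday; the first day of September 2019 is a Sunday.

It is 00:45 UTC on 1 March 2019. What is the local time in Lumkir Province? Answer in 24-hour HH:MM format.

01:15

1 February 2019 is a Friday, so the first Sunday is February 3 and the second is February 10.
1 September 2019 is a Sunday, so the first Sunday is September 1.
At the standard offset (UTC−00:30), 00:45 UTC − 0h30m = 00:15 Lumkir Province standard time.
Daylight saving runs 10 February – 1 September; the standard-time date in Lumkir Province, 1 March 2019, is inside that window, so Lumkir Province is at UTC+00:30.
00:45 UTC + 0h30m = 01:15 local.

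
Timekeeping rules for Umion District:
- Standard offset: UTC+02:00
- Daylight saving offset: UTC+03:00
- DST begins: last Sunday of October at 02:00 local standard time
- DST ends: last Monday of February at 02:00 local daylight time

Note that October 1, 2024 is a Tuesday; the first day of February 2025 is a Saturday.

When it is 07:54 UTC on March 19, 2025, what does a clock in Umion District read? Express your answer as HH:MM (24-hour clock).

09:54

1 October 2024 is a Tuesday, so Sundays fall on 6, 13, 20, 27; the last is October 27.
1 February 2025 is a Saturday, so Mondays fall on 3, 10, 17, 24; the last is February 24.
At the standard offset (UTC+02:00), 07:54 UTC + 2h = 09:54 Umion District standard time.
The standard-time date in Umion District, March 19, 2025, does not fall between 27 October 2024 and 24 February 2025, so daylight saving is not in effect and Umion District is at UTC+02:00.
07:54 UTC + 2h = 09:54 local.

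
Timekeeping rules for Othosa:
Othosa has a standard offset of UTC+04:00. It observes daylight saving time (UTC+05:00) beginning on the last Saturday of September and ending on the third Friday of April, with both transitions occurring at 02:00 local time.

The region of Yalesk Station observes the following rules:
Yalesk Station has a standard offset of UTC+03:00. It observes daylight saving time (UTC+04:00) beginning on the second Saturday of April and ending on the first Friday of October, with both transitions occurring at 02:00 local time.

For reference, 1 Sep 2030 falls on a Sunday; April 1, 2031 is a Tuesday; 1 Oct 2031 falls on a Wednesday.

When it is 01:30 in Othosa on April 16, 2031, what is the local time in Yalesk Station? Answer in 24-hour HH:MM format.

1 September 2030 is a Sunday, so Saturdays fall on 7, 14, 21, 28; the last is September 28.
1 April 2031 is a Tuesday, so the first Friday is April 4 and the third is April 18.
April 16, 2031 falls between 28 September 2030 and 18 April 2031, so daylight saving is in effect and Othosa is at UTC+05:00.
01:30 Othosa − 5h = 20:30 UTC (rolling into the previous day, 15 April 2031).
1 April 2031 is a Tuesday, so the first Saturday is April 5 and the second is April 12.
1 October 2031 is a Wednesday, so the first Friday is October 3.
At the standard offset (UTC+03:00), 20:30 UTC + 3h = 23:30 Yalesk Station standard time.
The standard-time date in Yalesk Station, April 15, 2031, lies within the daylight-saving period (12 April – 3 October), so Yalesk Station is on daylight time, UTC+04:00.
20:30 UTC + 4h = 00:30 Yalesk Station (rolling into the next day, 16 April 2031).

00:30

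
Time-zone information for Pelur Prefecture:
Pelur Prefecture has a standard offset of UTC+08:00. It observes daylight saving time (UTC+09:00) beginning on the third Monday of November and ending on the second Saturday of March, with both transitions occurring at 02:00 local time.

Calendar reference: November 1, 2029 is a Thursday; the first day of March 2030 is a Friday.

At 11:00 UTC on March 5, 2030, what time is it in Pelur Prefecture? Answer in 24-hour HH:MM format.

20:00

1 November 2029 is a Thursday, so the first Monday is November 5 and the third is November 19.
1 March 2030 is a Friday, so the first Saturday is March 2 and the second is March 9.
At the standard offset (UTC+08:00), 11:00 UTC + 8h = 19:00 Pelur Prefecture standard time.
The standard-time date in Pelur Prefecture, March 5, 2030, lies within the daylight-saving period (19 November 2029 – 9 March 2030), so Pelur Prefecture is on daylight time, UTC+09:00.
11:00 UTC + 9h = 20:00 local.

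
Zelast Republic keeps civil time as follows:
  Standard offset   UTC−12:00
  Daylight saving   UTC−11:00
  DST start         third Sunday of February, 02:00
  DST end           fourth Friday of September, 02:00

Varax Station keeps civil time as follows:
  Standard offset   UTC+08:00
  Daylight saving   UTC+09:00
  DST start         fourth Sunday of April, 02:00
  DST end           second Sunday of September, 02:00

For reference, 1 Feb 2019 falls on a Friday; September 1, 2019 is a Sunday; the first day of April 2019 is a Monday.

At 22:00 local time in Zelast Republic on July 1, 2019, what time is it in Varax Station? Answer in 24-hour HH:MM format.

1 February 2019 is a Friday, so the first Sunday is February 3 and the third is February 17.
1 September 2019 is a Sunday, so the first Friday is September 6 and the fourth is September 27.
July 1, 2019 falls between 17 February and 27 September, so daylight saving is in effect and Zelast Republic is at UTC−11:00.
22:00 Zelast Republic + 11h = 09:00 UTC (rolling into the next day, 2 July 2019).
1 April 2019 is a Monday, so the first Sunday is April 7 and the fourth is April 28.
1 September 2019 is a Sunday, so the first Sunday is September 1 and the second is September 8.
At the standard offset (UTC+08:00), 09:00 UTC + 8h = 17:00 Varax Station standard time.
The standard-time date in Varax Station, July 2, 2019, falls between 28 April and 8 September, so daylight saving is in effect and Varax Station is at UTC+09:00.
09:00 UTC + 9h = 18:00 Varax Station.

18:00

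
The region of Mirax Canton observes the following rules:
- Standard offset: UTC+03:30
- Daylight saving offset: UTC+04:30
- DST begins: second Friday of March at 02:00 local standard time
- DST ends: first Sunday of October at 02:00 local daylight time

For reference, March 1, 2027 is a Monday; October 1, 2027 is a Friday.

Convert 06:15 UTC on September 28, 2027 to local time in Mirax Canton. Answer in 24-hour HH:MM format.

1 March 2027 is a Monday, so the first Friday is March 5 and the second is March 12.
1 October 2027 is a Friday, so the first Sunday is October 3.
At the standard offset (UTC+03:30), 06:15 UTC + 3h30m = 09:45 Mirax Canton standard time.
The standard-time date in Mirax Canton, September 28, 2027, falls between 12 March and 3 October, so daylight saving is in effect and Mirax Canton is at UTC+04:30.
06:15 UTC + 4h30m = 10:45 local.

10:45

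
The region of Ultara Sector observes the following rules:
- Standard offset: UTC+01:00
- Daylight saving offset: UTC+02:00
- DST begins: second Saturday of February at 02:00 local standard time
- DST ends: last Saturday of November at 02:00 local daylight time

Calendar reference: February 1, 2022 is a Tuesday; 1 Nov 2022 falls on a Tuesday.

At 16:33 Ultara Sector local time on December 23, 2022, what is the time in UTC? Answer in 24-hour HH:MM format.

1 February 2022 is a Tuesday, so the first Saturday is February 5 and the second is February 12.
1 November 2022 is a Tuesday, so Saturdays fall on 5, 12, 19, 26; the last is November 26.
December 23, 2022 does not fall between 12 February and 26 November, so daylight saving is not in effect and Ultara Sector is at UTC+01:00.
16:33 local − 1h = 15:33 UTC.

15:33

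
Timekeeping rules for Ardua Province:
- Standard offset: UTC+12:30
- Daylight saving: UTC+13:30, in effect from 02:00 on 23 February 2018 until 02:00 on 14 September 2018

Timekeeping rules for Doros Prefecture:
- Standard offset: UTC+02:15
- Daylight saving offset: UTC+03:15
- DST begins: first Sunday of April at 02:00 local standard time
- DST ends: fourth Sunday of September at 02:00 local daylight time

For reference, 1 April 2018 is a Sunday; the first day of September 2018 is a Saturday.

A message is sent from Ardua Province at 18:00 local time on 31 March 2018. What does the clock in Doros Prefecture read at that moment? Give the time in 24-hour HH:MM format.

31 March 2018 lies within the daylight-saving period (23 February – 14 September), so Ardua Province is on daylight time, UTC+13:30.
18:00 Ardua Province − 13h30m = 04:30 UTC.
1 April 2018 is a Sunday, so the first Sunday is April 1.
1 September 2018 is a Saturday, so the first Sunday is September 2 and the fourth is September 23.
At the standard offset (UTC+02:15), 04:30 UTC + 2h15m = 06:45 Doros Prefecture standard time.
The standard-time date in Doros Prefecture, 31 March 2018, is outside the daylight-saving period (1 April – 23 September), so Doros Prefecture is on standard time, UTC+02:15.
04:30 UTC + 2h15m = 06:45 Doros Prefecture.

06:45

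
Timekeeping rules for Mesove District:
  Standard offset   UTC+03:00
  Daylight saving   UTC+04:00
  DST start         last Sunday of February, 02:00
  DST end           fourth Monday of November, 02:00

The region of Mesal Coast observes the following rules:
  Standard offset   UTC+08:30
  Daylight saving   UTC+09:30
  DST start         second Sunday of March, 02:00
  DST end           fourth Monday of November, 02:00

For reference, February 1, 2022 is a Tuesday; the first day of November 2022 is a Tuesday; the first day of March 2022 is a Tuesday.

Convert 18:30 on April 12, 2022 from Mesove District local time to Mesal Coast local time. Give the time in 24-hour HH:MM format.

00:00

1 February 2022 is a Tuesday, so Sundays fall on 6, 13, 20, 27; the last is February 27.
1 November 2022 is a Tuesday, so the first Monday is November 7 and the fourth is November 28.
April 12, 2022 lies within the daylight-saving period (27 February – 28 November), so Mesove District is on daylight time, UTC+04:00.
18:30 Mesove District − 4h = 14:30 UTC.
1 March 2022 is a Tuesday, so the first Sunday is March 6 and the second is March 13.
1 November 2022 is a Tuesday, so the first Monday is November 7 and the fourth is November 28.
At the standard offset (UTC+08:30), 14:30 UTC + 8h30m = 23:00 Mesal Coast standard time.
Daylight saving runs 13 March – 28 November; the standard-time date in Mesal Coast, April 12, 2022, is inside that window, so Mesal Coast is at UTC+09:30.
14:30 UTC + 9h30m = 00:00 Mesal Coast (rolling into the next day, 13 April 2022).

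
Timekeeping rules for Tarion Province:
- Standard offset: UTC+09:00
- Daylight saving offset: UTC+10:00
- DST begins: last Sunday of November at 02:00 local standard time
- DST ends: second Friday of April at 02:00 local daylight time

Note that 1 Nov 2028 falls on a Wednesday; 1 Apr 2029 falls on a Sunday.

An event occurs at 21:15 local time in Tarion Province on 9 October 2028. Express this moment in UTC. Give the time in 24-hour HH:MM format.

1 November 2028 is a Wednesday, so Sundays fall on 5, 12, 19, 26; the last is November 26.
1 April 2029 is a Sunday, so the first Friday is April 6 and the second is April 13.
Daylight saving runs 26 November 2028 – 13 April 2029; 9 October 2028 is outside that window, so Tarion Province is on standard time at UTC+09:00.
21:15 local − 9h = 12:15 UTC.

12:15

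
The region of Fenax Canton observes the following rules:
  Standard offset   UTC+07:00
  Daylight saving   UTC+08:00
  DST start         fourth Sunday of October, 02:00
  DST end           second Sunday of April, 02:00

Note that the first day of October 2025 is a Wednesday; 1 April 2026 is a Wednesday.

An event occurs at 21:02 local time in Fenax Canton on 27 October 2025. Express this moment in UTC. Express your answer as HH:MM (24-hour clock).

13:02

1 October 2025 is a Wednesday, so the first Sunday is October 5 and the fourth is October 26.
1 April 2026 is a Wednesday, so the first Sunday is April 5 and the second is April 12.
Daylight saving runs 26 October 2025 – 12 April 2026; 27 October 2025 is inside that window, so Fenax Canton is at UTC+08:00.
21:02 local − 8h = 13:02 UTC.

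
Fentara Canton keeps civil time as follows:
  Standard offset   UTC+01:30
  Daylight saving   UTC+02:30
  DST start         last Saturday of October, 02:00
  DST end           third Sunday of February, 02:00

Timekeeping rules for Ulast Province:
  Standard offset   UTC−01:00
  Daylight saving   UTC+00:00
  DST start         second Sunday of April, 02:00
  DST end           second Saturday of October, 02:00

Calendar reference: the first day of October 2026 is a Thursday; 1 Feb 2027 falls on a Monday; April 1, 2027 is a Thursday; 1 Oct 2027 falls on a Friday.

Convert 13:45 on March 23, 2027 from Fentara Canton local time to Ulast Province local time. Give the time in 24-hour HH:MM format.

1 October 2026 is a Thursday, so Saturdays fall on 3, 10, 17, 24, 31; the last is October 31.
1 February 2027 is a Monday, so the first Sunday is February 7 and the third is February 21.
March 23, 2027 does not fall between 31 October 2026 and 21 February 2027, so daylight saving is not in effect and Fentara Canton is at UTC+01:30.
13:45 Fentara Canton − 1h30m = 12:15 UTC.
1 April 2027 is a Thursday, so the first Sunday is April 4 and the second is April 11.
1 October 2027 is a Friday, so the first Saturday is October 2 and the second is October 9.
At the standard offset (UTC−01:00), 12:15 UTC − 1h = 11:15 Ulast Province standard time.
The standard-time date in Ulast Province, March 23, 2027, does not fall between 11 April and 9 October, so daylight saving is not in effect and Ulast Province is at UTC−01:00.
12:15 UTC − 1h = 11:15 Ulast Province.

11:15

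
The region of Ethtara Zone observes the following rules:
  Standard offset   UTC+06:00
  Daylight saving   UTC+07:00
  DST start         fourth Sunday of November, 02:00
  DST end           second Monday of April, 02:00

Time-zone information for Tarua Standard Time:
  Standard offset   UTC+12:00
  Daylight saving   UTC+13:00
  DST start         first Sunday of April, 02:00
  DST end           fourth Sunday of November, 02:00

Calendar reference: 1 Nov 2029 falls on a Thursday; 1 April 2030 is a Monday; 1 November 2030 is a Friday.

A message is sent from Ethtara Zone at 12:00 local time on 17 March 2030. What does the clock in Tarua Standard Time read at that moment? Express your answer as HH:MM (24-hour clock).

17:00

1 November 2029 is a Thursday, so the first Sunday is November 4 and the fourth is November 25.
1 April 2030 is a Monday, so the first Monday is April 1 and the second is April 8.
17 March 2030 lies within the daylight-saving period (25 November 2029 – 8 April 2030), so Ethtara Zone is on daylight time, UTC+07:00.
12:00 Ethtara Zone − 7h = 05:00 UTC.
1 April 2030 is a Monday, so the first Sunday is April 7.
1 November 2030 is a Friday, so the first Sunday is November 3 and the fourth is November 24.
At the standard offset (UTC+12:00), 05:00 UTC + 12h = 17:00 Tarua Standard Time standard time.
The standard-time date in Tarua Standard Time, 17 March 2030, is outside the daylight-saving period (7 April – 24 November), so Tarua Standard Time is on standard time, UTC+12:00.
05:00 UTC + 12h = 17:00 Tarua Standard Time.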